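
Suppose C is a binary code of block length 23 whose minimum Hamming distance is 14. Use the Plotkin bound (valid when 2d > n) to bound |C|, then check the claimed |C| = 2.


Plotkin bound M ≤ 4; given |C| = 2 ≤ bound (satisfied).

Check applicability: 2d = 28, n = 23.
2d − n = 5 > 0, so Plotkin applies.
Compute d/(2d−n) = 14/5 ≈ 2.8000.
⌊d/(2d−n)⌋ = 2.
Plotkin bound: M ≤ 2·2 = 4.
Given |C| = 2, check: satisfied.
This |C| is below the Plotkin bound.


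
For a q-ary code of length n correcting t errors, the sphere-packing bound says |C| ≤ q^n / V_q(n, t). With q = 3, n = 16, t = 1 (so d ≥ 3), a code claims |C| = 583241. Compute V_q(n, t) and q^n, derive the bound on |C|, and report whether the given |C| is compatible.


V_q(n, t) = 33, q^n = 43046721, Hamming bound = 1304446, |C| = 583241 ≤ bound (satisfied).

Step 1: Compute V_q(n, t) = Σ_{j=0}^1 C(n, j) (q−1)^j.
  j = 0: C(16,0)·(2)^0 = 1·1 = 1.
  j = 1: C(16,1)·(2)^1 = 16·2 = 32.
  V_q(n, t) = 1 + 32 = 33.
Step 2: q^n = 3^16 = 43046721.
Step 3: Hamming bound ⌊q^n / V_q(n,t)⌋ = ⌊43046721/33⌋ = 1304446.
Step 4: Compare |C| = 583241 to 1304446: satisfied.
The claimed |C| lies below the Hamming bound.


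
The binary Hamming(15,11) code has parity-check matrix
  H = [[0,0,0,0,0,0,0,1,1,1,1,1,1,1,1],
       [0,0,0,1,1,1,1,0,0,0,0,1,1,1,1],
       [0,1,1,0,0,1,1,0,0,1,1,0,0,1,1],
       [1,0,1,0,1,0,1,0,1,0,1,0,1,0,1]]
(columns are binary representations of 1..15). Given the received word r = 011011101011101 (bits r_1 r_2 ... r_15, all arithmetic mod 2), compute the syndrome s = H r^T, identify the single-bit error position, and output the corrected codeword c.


s = (1, 0, 0, 1)^T, error position = 9, corrected codeword c = 011011100011101

Compute s = H r^T mod 2 one row at a time:
  s_1 = 0 + 1 + 0 + 1 + 1 + 1 + 0 + 1 = 5 ≡ 1 (mod 2).
  s_2 = 0 + 1 + 1 + 1 + 1 + 1 + 0 + 1 = 6 ≡ 0 (mod 2).
  s_3 = 1 + 1 + 1 + 1 + 0 + 1 + 0 + 1 = 6 ≡ 0 (mod 2).
  s_4 = 0 + 1 + 1 + 1 + 1 + 1 + 1 + 1 = 7 ≡ 1 (mod 2).
s = (1, 0, 0, 1)^T — this equals column 9 of H (binary 1001), so error is at position 9.
Correct: flip bit 9 of r = 011011101011101 to get c = 011011100011101.


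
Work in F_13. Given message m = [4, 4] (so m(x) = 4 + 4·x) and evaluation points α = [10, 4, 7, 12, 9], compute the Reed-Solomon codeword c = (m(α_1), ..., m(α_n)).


c = [5, 7, 6, 0, 1]

Message polynomial: m(x) = 4 + 4·x (mod 13).
For each evaluation point α_i, compute m(α_i) mod 13:
  α_1 = 10: Horner steps 4 → 5, so m(10) = 5.
  α_2 = 4: Horner steps 4 → 7, so m(4) = 7.
  α_3 = 7: Horner steps 4 → 6, so m(7) = 6.
  α_4 = 12: Horner steps 4 → 0, so m(12) = 0.
  α_5 = 9: Horner steps 4 → 1, so m(9) = 1.
Codeword c = [5, 7, 6, 0, 1] ∈ F_13^5.


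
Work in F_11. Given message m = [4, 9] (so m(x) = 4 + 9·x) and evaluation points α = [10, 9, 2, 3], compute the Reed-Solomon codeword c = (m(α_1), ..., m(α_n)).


c = [6, 8, 0, 9]

Message polynomial: m(x) = 4 + 9·x (mod 11).
For each evaluation point α_i, compute m(α_i) mod 11:
  α_1 = 10: Horner steps 9 → 6, so m(10) = 6.
  α_2 = 9: Horner steps 9 → 8, so m(9) = 8.
  α_3 = 2: Horner steps 9 → 0, so m(2) = 0.
  α_4 = 3: Horner steps 9 → 9, so m(3) = 9.
Codeword c = [6, 8, 0, 9] ∈ F_11^4.


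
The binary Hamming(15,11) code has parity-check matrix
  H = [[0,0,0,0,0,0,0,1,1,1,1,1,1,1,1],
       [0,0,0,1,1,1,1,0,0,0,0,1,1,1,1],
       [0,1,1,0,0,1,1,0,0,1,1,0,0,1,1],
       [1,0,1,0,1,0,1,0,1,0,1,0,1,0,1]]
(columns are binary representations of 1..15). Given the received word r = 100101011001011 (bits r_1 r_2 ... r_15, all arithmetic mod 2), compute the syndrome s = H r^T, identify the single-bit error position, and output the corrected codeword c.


s = (1, 1, 1, 1)^T, error position = 15, corrected codeword c = 100101011001010

Compute s = H r^T mod 2 one row at a time:
  s_1 = 1 + 1 + 0 + 0 + 1 + 0 + 1 + 1 = 5 ≡ 1 (mod 2).
  s_2 = 1 + 0 + 1 + 0 + 1 + 0 + 1 + 1 = 5 ≡ 1 (mod 2).
  s_3 = 0 + 0 + 1 + 0 + 0 + 0 + 1 + 1 = 3 ≡ 1 (mod 2).
  s_4 = 1 + 0 + 0 + 0 + 1 + 0 + 0 + 1 = 3 ≡ 1 (mod 2).
s = (1, 1, 1, 1)^T — this equals column 15 of H (binary 1111), so error is at position 15.
Correct: flip bit 15 of r = 100101011001011 to get c = 100101011001010.


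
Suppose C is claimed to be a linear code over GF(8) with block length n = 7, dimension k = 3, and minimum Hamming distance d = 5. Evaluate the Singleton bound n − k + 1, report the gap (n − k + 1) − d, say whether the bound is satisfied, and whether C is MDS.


Singleton RHS = n − k + 1 = 5, slack = 0, bound satisfied, MDS.

Singleton bound: d ≤ n − k + 1.
Here n = 7, k = 3, so n − k + 1 = 5.
Given d = 5, check d ≤ 5: YES.
Slack = (n − k + 1) − d = 0.
The code is MDS (slack = 0).
Description: the claimed parameters are [7, 3, 5]_8; such a code would be MDS (meets Singleton bound).


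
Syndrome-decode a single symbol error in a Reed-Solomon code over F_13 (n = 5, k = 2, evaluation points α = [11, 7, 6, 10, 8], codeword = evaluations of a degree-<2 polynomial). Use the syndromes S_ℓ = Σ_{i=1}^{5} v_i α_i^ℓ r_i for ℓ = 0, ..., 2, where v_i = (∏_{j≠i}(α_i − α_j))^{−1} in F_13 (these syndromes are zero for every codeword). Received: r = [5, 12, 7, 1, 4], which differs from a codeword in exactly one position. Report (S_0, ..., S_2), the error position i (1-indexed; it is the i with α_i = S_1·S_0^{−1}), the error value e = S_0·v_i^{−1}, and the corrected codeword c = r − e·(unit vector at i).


S = (8, 10, 6), error at position 1, error magnitude e = 12, c = [6, 12, 7, 1, 4].

Step 1: column multipliers v_i = (∏_{j≠i}(α_i − α_j))^{−1} mod 13.
  i = 1 (α = 11): (11−7)(11−6)(11−10)(11−8) = 4·5·1·3 = 60 ≡ 8, so v_1 = 8^{−1} = 5 (mod 13).
  i = 2 (α = 7): (7−11)(7−6)(7−10)(7−8) = (−4)·1·(−3)·(−1) = −12 ≡ 1, so v_2 = 1^{−1} = 1 (mod 13).
  i = 3 (α = 6): (6−11)(6−7)(6−10)(6−8) = (−5)·(−1)·(−4)·(−2) = 40 ≡ 1, so v_3 = 1^{−1} = 1 (mod 13).
  i = 4 (α = 10): (10−11)(10−7)(10−6)(10−8) = (−1)·3·4·2 = −24 ≡ 2, so v_4 = 2^{−1} = 7 (mod 13).
  i = 5 (α = 8): (8−11)(8−7)(8−6)(8−10) = (−3)·1·2·(−2) = 12 ≡ 12, so v_5 = 12^{−1} = 12 (mod 13).
  v = [5, 1, 1, 7, 12].
Step 2: syndromes of r = [5, 12, 7, 1, 4] (all sums mod 13).
  S_0 = Σ v_i r_i = 5·5 + 1·12 + 1·7 + 7·1 + 12·4 = 99 ≡ 8.
  S_1 = Σ v_i α_i r_i = 5·11·5 + 1·7·12 + 1·6·7 + 7·10·1 + 12·8·4 = 855 ≡ 10.
  α_i^2 mod 13 = [4, 10, 10, 9, 12].
  S_2 = Σ v_i α_i^2 r_i = 5·4·5 + 1·10·12 + 1·10·7 + 7·9·1 + 12·12·4 = 929 ≡ 6.
  S = (8, 10, 6) ≠ 0, so r is not a codeword (an error is present).
Step 3: locate the error. For a single error e at position i, S_ℓ = v_i·e·α_i^ℓ, so α_err = S_1/S_0.
  S_0^{−1} = 8^{−1} = 5 (mod 13), so α_err = 10·5 = 50 ≡ 11 = α_1. Error position i = 1.
  Consistency check: S_2/S_1 = 6·4 = 24 ≡ 11 = α_err ✓ (single-error assumption holds).
Step 4: error magnitude e = S_0/v_1 = S_0·∏_{j≠1}(α_1 − α_j) = 8·8 = 64 ≡ 12 (mod 13).
Step 5: correct position 1: c_1 = r_1 − e = 5 − 12 ≡ 6 (mod 13). Hence c = [6, 12, 7, 1, 4].
  Check: interpolating c through the α_i gives m(x) = 3 + 5·x (degree < 2) with m(α_i) = c_i for every i, so c is indeed a codeword.


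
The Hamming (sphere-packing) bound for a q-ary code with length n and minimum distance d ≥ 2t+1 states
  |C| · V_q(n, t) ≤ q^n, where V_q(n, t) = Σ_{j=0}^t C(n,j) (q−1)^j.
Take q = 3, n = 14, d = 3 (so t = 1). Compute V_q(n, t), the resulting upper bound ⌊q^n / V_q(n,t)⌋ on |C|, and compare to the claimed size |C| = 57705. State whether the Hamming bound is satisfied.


V_q(n, t) = 29, q^n = 4782969, Hamming bound = 164929, |C| = 57705 ≤ bound (satisfied).

Step 1: Compute V_q(n, t) = Σ_{j=0}^1 C(n, j) (q−1)^j.
  j = 0: C(14,0)·(2)^0 = 1·1 = 1.
  j = 1: C(14,1)·(2)^1 = 14·2 = 28.
  V_q(n, t) = 1 + 28 = 29.
Step 2: q^n = 3^14 = 4782969.
Step 3: Hamming bound ⌊q^n / V_q(n,t)⌋ = ⌊4782969/29⌋ = 164929.
Step 4: Compare |C| = 57705 to 164929: satisfied.
The claimed |C| lies below the Hamming bound.


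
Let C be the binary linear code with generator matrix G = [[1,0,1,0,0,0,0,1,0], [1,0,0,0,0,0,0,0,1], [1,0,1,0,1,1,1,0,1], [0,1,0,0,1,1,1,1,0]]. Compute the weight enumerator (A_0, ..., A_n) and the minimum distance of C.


Weight distribution: A_0 = 1, A_2 = 3, A_3 = 3, A_4 = 1, A_5 = 4, A_6 = 3, A_7 = 1. Minimum distance d = 2.

Enumerate all 2^4 = 16 messages m ∈ F_2^4.
For each, compute codeword c = mG in F_2^9, then tally its weight.
  m = 0000 → c = 000000000, weight = 0.
  m = 1000 → c = 101000010, weight = 3.
  m = 0100 → c = 100000001, weight = 2.
  m = 1100 → c = 001000011, weight = 3.
  m = 0010 → c = 101011101, weight = 6.
  m = 1010 → c = 000011111, weight = 5.
  m = 0110 → c = 001011100, weight = 4.
  m = 1110 → c = 100011110, weight = 5.
  m = 0001 → c = 010011110, weight = 5.
  m = 1001 → c = 111011100, weight = 6.
  m = 0101 → c = 110011111, weight = 7.
  m = 1101 → c = 011011101, weight = 6.
  m = 0011 → c = 111000011, weight = 5.
  m = 1011 → c = 010000001, weight = 2.
  m = 0111 → c = 011000010, weight = 3.
  m = 1111 → c = 110000000, weight = 2.
Tally weights:
  weight 0: 1 codewords.
  weight 2: 3 codewords.
  weight 3: 3 codewords.
  weight 4: 1 codewords.
  weight 5: 4 codewords.
  weight 6: 3 codewords.
  weight 7: 1 codewords.
Minimum distance d = smallest w > 0 with A_w > 0 = 2.
Sanity: Σ A_w = 16 = 2^4 = 16 ✓.


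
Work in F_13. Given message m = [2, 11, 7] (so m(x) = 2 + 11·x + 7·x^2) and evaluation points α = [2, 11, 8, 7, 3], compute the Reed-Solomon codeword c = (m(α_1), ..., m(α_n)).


c = [0, 8, 5, 6, 7]

Message polynomial: m(x) = 2 + 11·x + 7·x^2 (mod 13).
For each evaluation point α_i, compute m(α_i) mod 13:
  α_1 = 2: Horner steps 7 → 12 → 0, so m(2) = 0.
  α_2 = 11: Horner steps 7 → 10 → 8, so m(11) = 8.
  α_3 = 8: Horner steps 7 → 2 → 5, so m(8) = 5.
  α_4 = 7: Horner steps 7 → 8 → 6, so m(7) = 6.
  α_5 = 3: Horner steps 7 → 6 → 7, so m(3) = 7.
Codeword c = [0, 8, 5, 6, 7] ∈ F_13^5.


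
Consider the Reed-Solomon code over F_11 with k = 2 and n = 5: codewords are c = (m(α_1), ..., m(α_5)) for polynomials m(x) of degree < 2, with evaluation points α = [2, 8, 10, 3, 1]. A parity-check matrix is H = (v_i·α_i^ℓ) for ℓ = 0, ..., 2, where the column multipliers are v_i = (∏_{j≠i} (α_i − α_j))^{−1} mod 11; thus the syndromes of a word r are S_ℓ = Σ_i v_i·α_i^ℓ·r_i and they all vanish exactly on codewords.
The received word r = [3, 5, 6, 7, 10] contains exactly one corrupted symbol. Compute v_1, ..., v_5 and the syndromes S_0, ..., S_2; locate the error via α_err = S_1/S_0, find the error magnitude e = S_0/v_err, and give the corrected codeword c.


S = (10, 1, 10), error at position 3, error magnitude e = 4, c = [3, 5, 2, 7, 10].

Step 1: column multipliers v_i = (∏_{j≠i}(α_i − α_j))^{−1} mod 11.
  i = 1 (α = 2): (2−8)(2−10)(2−3)(2−1) = (−6)·(−8)·(−1)·1 = −48 ≡ 7, so v_1 = 7^{−1} = 8 (mod 11).
  i = 2 (α = 8): (8−2)(8−10)(8−3)(8−1) = 6·(−2)·5·7 = −420 ≡ 9, so v_2 = 9^{−1} = 5 (mod 11).
  i = 3 (α = 10): (10−2)(10−8)(10−3)(10−1) = 8·2·7·9 = 1008 ≡ 7, so v_3 = 7^{−1} = 8 (mod 11).
  i = 4 (α = 3): (3−2)(3−8)(3−10)(3−1) = 1·(−5)·(−7)·2 = 70 ≡ 4, so v_4 = 4^{−1} = 3 (mod 11).
  i = 5 (α = 1): (1−2)(1−8)(1−10)(1−3) = (−1)·(−7)·(−9)·(−2) = 126 ≡ 5, so v_5 = 5^{−1} = 9 (mod 11).
  v = [8, 5, 8, 3, 9].
Step 2: syndromes of r = [3, 5, 6, 7, 10] (all sums mod 11).
  S_0 = Σ v_i r_i = 8·3 + 5·5 + 8·6 + 3·7 + 9·10 = 208 ≡ 10.
  S_1 = Σ v_i α_i r_i = 8·2·3 + 5·8·5 + 8·10·6 + 3·3·7 + 9·1·10 = 881 ≡ 1.
  α_i^2 mod 11 = [4, 9, 1, 9, 1].
  S_2 = Σ v_i α_i^2 r_i = 8·4·3 + 5·9·5 + 8·1·6 + 3·9·7 + 9·1·10 = 648 ≡ 10.
  S = (10, 1, 10) ≠ 0, so r is not a codeword (an error is present).
Step 3: locate the error. For a single error e at position i, S_ℓ = v_i·e·α_i^ℓ, so α_err = S_1/S_0.
  S_0^{−1} = 10^{−1} = 10 (mod 11), so α_err = 1·10 = 10 ≡ 10 = α_3. Error position i = 3.
  Consistency check: S_2/S_1 = 10·1 = 10 ≡ 10 = α_err ✓ (single-error assumption holds).
Step 4: error magnitude e = S_0/v_3 = S_0·∏_{j≠3}(α_3 − α_j) = 10·7 = 70 ≡ 4 (mod 11).
Step 5: correct position 3: c_3 = r_3 − e = 6 − 4 ≡ 2 (mod 11). Hence c = [3, 5, 2, 7, 10].
  Check: interpolating c through the α_i gives m(x) = 6 + 4·x (degree < 2) with m(α_i) = c_i for every i, so c is indeed a codeword.


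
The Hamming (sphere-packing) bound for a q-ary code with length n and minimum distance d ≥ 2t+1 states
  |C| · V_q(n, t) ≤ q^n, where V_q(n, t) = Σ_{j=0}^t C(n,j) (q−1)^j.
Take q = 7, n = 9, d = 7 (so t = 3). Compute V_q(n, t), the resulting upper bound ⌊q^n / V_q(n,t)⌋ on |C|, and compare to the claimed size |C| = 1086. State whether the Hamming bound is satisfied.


V_q(n, t) = 19495, q^n = 40353607, Hamming bound = 2069, |C| = 1086 ≤ bound (satisfied).

Step 1: Compute V_q(n, t) = Σ_{j=0}^3 C(n, j) (q−1)^j.
  j = 0: C(9,0)·(6)^0 = 1·1 = 1.
  j = 1: C(9,1)·(6)^1 = 9·6 = 54.
  j = 2: C(9,2)·(6)^2 = 36·36 = 1296.
  j = 3: C(9,3)·(6)^3 = 84·216 = 18144.
  V_q(n, t) = 1 + 54 + 1296 + 18144 = 19495.
Step 2: q^n = 7^9 = 40353607.
Step 3: Hamming bound ⌊q^n / V_q(n,t)⌋ = ⌊40353607/19495⌋ = 2069.
Step 4: Compare |C| = 1086 to 2069: satisfied.
The claimed |C| lies below the Hamming bound.


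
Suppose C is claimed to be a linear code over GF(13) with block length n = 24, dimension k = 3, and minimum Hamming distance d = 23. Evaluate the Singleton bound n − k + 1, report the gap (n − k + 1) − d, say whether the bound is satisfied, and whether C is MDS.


Singleton RHS = n − k + 1 = 22, slack = -1, bound violated (no such code; not MDS).

Singleton bound: d ≤ n − k + 1.
Here n = 24, k = 3, so n − k + 1 = 22.
Given d = 23, check d ≤ 22: NO.
Slack = (n − k + 1) − d = -1.
The slack is negative: d = 23 exceeds n − k + 1 = 22 by 1, so the Singleton bound is violated and no linear [24, 3, 23]_13 code can exist. In particular it is not MDS (MDS requires d = n − k + 1 exactly).
Description: the claimed parameters are [24, 3, 23]_13; such a code would be impossible (violates the Singleton bound).


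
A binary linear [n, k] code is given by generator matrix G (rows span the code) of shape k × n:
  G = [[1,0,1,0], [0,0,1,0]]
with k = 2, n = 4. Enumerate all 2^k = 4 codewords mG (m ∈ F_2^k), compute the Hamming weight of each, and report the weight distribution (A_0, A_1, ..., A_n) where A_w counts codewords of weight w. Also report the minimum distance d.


Weight distribution: A_0 = 1, A_1 = 2, A_2 = 1. Minimum distance d = 1.

Enumerate all 2^2 = 4 messages m ∈ F_2^2.
For each, compute codeword c = mG in F_2^4, then tally its weight.
  m = 00 → c = 0000, weight = 0.
  m = 10 → c = 1010, weight = 2.
  m = 01 → c = 0010, weight = 1.
  m = 11 → c = 1000, weight = 1.
Tally weights:
  weight 0: 1 codewords.
  weight 1: 2 codewords.
  weight 2: 1 codewords.
Minimum distance d = smallest w > 0 with A_w > 0 = 1.
Sanity: Σ A_w = 4 = 2^2 = 4 ✓.


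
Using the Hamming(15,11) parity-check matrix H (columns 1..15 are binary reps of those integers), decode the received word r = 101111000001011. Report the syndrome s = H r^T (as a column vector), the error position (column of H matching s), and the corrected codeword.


s = (1, 0, 0, 0)^T, error position = 8, corrected codeword c = 101111010001011

Compute s = H r^T mod 2 one row at a time:
  s_1 = 0 + 0 + 0 + 0 + 1 + 0 + 1 + 1 = 3 ≡ 1 (mod 2).
  s_2 = 1 + 1 + 1 + 0 + 1 + 0 + 1 + 1 = 6 ≡ 0 (mod 2).
  s_3 = 0 + 1 + 1 + 0 + 0 + 0 + 1 + 1 = 4 ≡ 0 (mod 2).
  s_4 = 1 + 1 + 1 + 0 + 0 + 0 + 0 + 1 = 4 ≡ 0 (mod 2).
s = (1, 0, 0, 0)^T — this equals column 8 of H (binary 1000), so error is at position 8.
Correct: flip bit 8 of r = 101111000001011 to get c = 101111010001011.


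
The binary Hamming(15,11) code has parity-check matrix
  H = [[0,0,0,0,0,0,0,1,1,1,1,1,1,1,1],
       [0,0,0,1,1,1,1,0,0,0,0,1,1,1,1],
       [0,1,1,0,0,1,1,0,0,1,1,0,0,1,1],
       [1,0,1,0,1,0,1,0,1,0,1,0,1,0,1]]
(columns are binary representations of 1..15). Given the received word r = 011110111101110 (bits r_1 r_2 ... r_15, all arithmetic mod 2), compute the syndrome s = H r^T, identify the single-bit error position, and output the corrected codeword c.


s = (0, 0, 1, 1)^T, error position = 3, corrected codeword c = 010110111101110

Compute s = H r^T mod 2 one row at a time:
  s_1 = 1 + 1 + 1 + 0 + 1 + 1 + 1 + 0 = 6 ≡ 0 (mod 2).
  s_2 = 1 + 1 + 0 + 1 + 1 + 1 + 1 + 0 = 6 ≡ 0 (mod 2).
  s_3 = 1 + 1 + 0 + 1 + 1 + 0 + 1 + 0 = 5 ≡ 1 (mod 2).
  s_4 = 0 + 1 + 1 + 1 + 1 + 0 + 1 + 0 = 5 ≡ 1 (mod 2).
s = (0, 0, 1, 1)^T — this equals column 3 of H (binary 0011), so error is at position 3.
Correct: flip bit 3 of r = 011110111101110 to get c = 010110111101110.


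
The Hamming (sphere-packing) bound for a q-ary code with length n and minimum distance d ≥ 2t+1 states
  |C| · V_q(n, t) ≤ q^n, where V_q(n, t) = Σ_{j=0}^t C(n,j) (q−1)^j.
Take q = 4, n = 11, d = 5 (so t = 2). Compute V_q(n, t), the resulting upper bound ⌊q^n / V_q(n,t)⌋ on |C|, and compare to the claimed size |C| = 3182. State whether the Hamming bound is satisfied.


V_q(n, t) = 529, q^n = 4194304, Hamming bound = 7928, |C| = 3182 ≤ bound (satisfied).

Step 1: Compute V_q(n, t) = Σ_{j=0}^2 C(n, j) (q−1)^j.
  j = 0: C(11,0)·(3)^0 = 1·1 = 1.
  j = 1: C(11,1)·(3)^1 = 11·3 = 33.
  j = 2: C(11,2)·(3)^2 = 55·9 = 495.
  V_q(n, t) = 1 + 33 + 495 = 529.
Step 2: q^n = 4^11 = 4194304.
Step 3: Hamming bound ⌊q^n / V_q(n,t)⌋ = ⌊4194304/529⌋ = 7928.
Step 4: Compare |C| = 3182 to 7928: satisfied.
The claimed |C| lies below the Hamming bound.


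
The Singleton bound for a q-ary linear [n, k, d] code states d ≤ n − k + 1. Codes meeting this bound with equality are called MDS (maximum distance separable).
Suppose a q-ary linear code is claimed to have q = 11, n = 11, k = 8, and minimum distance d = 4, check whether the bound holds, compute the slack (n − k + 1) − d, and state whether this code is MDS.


Singleton RHS = n − k + 1 = 4, slack = 0, bound satisfied, MDS.

Singleton bound: d ≤ n − k + 1.
Here n = 11, k = 8, so n − k + 1 = 4.
Given d = 4, check d ≤ 4: YES.
Slack = (n − k + 1) − d = 0.
The code is MDS (slack = 0).
Description: the claimed parameters are [11, 8, 4]_11; such a code would be MDS (meets Singleton bound).


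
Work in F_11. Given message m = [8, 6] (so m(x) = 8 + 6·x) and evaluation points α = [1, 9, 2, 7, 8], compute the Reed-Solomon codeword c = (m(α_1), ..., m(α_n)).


c = [3, 7, 9, 6, 1]

Message polynomial: m(x) = 8 + 6·x (mod 11).
For each evaluation point α_i, compute m(α_i) mod 11:
  α_1 = 1: Horner steps 6 → 3, so m(1) = 3.
  α_2 = 9: Horner steps 6 → 7, so m(9) = 7.
  α_3 = 2: Horner steps 6 → 9, so m(2) = 9.
  α_4 = 7: Horner steps 6 → 6, so m(7) = 6.
  α_5 = 8: Horner steps 6 → 1, so m(8) = 1.
Codeword c = [3, 7, 9, 6, 1] ∈ F_11^5.


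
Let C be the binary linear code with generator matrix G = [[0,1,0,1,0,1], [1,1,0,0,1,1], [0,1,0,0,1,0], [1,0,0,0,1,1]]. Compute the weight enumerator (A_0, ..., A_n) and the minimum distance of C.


Weight distribution: A_0 = 1, A_1 = 2, A_2 = 4, A_3 = 6, A_4 = 3. Minimum distance d = 1.

Enumerate all 2^4 = 16 messages m ∈ F_2^4.
For each, compute codeword c = mG in F_2^6, then tally its weight.
  m = 0000 → c = 000000, weight = 0.
  m = 1000 → c = 010101, weight = 3.
  m = 0100 → c = 110011, weight = 4.
  m = 1100 → c = 100110, weight = 3.
  m = 0010 → c = 010010, weight = 2.
  m = 1010 → c = 000111, weight = 3.
  m = 0110 → c = 100001, weight = 2.
  m = 1110 → c = 110100, weight = 3.
  m = 0001 → c = 100011, weight = 3.
  m = 1001 → c = 110110, weight = 4.
  m = 0101 → c = 010000, weight = 1.
  m = 1101 → c = 000101, weight = 2.
  m = 0011 → c = 110001, weight = 3.
  m = 1011 → c = 100100, weight = 2.
  m = 0111 → c = 000010, weight = 1.
  m = 1111 → c = 010111, weight = 4.
Tally weights:
  weight 0: 1 codewords.
  weight 1: 2 codewords.
  weight 2: 4 codewords.
  weight 3: 6 codewords.
  weight 4: 3 codewords.
Minimum distance d = smallest w > 0 with A_w > 0 = 1.
Sanity: Σ A_w = 16 = 2^4 = 16 ✓.


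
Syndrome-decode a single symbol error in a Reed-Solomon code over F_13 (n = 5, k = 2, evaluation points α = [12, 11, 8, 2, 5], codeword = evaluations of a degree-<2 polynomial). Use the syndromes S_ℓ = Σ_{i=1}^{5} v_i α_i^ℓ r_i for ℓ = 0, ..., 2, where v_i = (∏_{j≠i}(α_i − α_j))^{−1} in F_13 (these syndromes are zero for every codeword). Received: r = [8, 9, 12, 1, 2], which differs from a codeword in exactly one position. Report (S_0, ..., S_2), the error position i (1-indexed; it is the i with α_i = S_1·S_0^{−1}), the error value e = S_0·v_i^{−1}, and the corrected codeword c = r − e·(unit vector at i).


S = (6, 12, 11), error at position 4, error magnitude e = 9, c = [8, 9, 12, 5, 2].

Step 1: column multipliers v_i = (∏_{j≠i}(α_i − α_j))^{−1} mod 13.
  i = 1 (α = 12): (12−11)(12−8)(12−2)(12−5) = 1·4·10·7 = 280 ≡ 7, so v_1 = 7^{−1} = 2 (mod 13).
  i = 2 (α = 11): (11−12)(11−8)(11−2)(11−5) = (−1)·3·9·6 = −162 ≡ 7, so v_2 = 7^{−1} = 2 (mod 13).
  i = 3 (α = 8): (8−12)(8−11)(8−2)(8−5) = (−4)·(−3)·6·3 = 216 ≡ 8, so v_3 = 8^{−1} = 5 (mod 13).
  i = 4 (α = 2): (2−12)(2−11)(2−8)(2−5) = (−10)·(−9)·(−6)·(−3) = 1620 ≡ 8, so v_4 = 8^{−1} = 5 (mod 13).
  i = 5 (α = 5): (5−12)(5−11)(5−8)(5−2) = (−7)·(−6)·(−3)·3 = −378 ≡ 12, so v_5 = 12^{−1} = 12 (mod 13).
  v = [2, 2, 5, 5, 12].
Step 2: syndromes of r = [8, 9, 12, 1, 2] (all sums mod 13).
  S_0 = Σ v_i r_i = 2·8 + 2·9 + 5·12 + 5·1 + 12·2 = 123 ≡ 6.
  S_1 = Σ v_i α_i r_i = 2·12·8 + 2·11·9 + 5·8·12 + 5·2·1 + 12·5·2 = 1000 ≡ 12.
  α_i^2 mod 13 = [1, 4, 12, 4, 12].
  S_2 = Σ v_i α_i^2 r_i = 2·1·8 + 2·4·9 + 5·12·12 + 5·4·1 + 12·12·2 = 1116 ≡ 11.
  S = (6, 12, 11) ≠ 0, so r is not a codeword (an error is present).
Step 3: locate the error. For a single error e at position i, S_ℓ = v_i·e·α_i^ℓ, so α_err = S_1/S_0.
  S_0^{−1} = 6^{−1} = 11 (mod 13), so α_err = 12·11 = 132 ≡ 2 = α_4. Error position i = 4.
  Consistency check: S_2/S_1 = 11·12 = 132 ≡ 2 = α_err ✓ (single-error assumption holds).
Step 4: error magnitude e = S_0/v_4 = S_0·∏_{j≠4}(α_4 − α_j) = 6·8 = 48 ≡ 9 (mod 13).
Step 5: correct position 4: c_4 = r_4 − e = 1 − 9 ≡ 5 (mod 13). Hence c = [8, 9, 12, 5, 2].
  Check: interpolating c through the α_i gives m(x) = 7 + 12·x (degree < 2) with m(α_i) = c_i for every i, so c is indeed a codeword.


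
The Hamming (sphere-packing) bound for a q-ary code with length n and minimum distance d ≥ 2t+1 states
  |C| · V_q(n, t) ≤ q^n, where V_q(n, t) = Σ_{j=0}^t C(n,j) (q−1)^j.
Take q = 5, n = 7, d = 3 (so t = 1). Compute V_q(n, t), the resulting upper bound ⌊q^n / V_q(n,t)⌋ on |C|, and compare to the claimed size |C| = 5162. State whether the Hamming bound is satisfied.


V_q(n, t) = 29, q^n = 78125, Hamming bound = 2693, |C| = 5162 > bound (violated).

Step 1: Compute V_q(n, t) = Σ_{j=0}^1 C(n, j) (q−1)^j.
  j = 0: C(7,0)·(4)^0 = 1·1 = 1.
  j = 1: C(7,1)·(4)^1 = 7·4 = 28.
  V_q(n, t) = 1 + 28 = 29.
Step 2: q^n = 5^7 = 78125.
Step 3: Hamming bound ⌊q^n / V_q(n,t)⌋ = ⌊78125/29⌋ = 2693.
Step 4: Compare |C| = 5162 to 2693: violated.
The claimed |C| lies above the Hamming bound, so no 5-ary code of length 7 with d ≥ 3 can have 5162 codewords.


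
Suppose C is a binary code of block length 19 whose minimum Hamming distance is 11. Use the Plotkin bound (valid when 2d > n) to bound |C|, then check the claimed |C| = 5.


Plotkin bound M ≤ 6; given |C| = 5 ≤ bound (satisfied).

Check applicability: 2d = 22, n = 19.
2d − n = 3 > 0, so Plotkin applies.
Compute d/(2d−n) = 11/3 ≈ 3.6667.
⌊d/(2d−n)⌋ = 3.
Plotkin bound: M ≤ 2·3 = 6.
Given |C| = 5, check: satisfied.
This |C| is below the Plotkin bound.


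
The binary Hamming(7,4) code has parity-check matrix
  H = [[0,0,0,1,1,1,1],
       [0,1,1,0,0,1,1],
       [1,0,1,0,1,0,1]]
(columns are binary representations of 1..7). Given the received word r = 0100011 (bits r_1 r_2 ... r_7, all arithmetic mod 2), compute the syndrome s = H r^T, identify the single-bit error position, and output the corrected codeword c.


s = (0, 1, 1)^T, error position = 3, corrected codeword c = 0110011

Compute s = H r^T mod 2 one row at a time:
  s_1 = 0 + 0 + 1 + 1 = 2 ≡ 0 (mod 2).
  s_2 = 1 + 0 + 1 + 1 = 3 ≡ 1 (mod 2).
  s_3 = 0 + 0 + 0 + 1 = 1 ≡ 1 (mod 2).
s = (0, 1, 1)^T — this equals column 3 of H (binary 011), so error is at position 3.
Correct: flip bit 3 of r = 0100011 to get c = 0110011.


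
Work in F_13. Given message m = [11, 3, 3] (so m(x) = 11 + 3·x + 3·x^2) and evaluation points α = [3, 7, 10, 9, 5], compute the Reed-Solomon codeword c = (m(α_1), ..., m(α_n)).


c = [8, 10, 3, 8, 10]

Message polynomial: m(x) = 11 + 3·x + 3·x^2 (mod 13).
For each evaluation point α_i, compute m(α_i) mod 13:
  α_1 = 3: Horner steps 3 → 12 → 8, so m(3) = 8.
  α_2 = 7: Horner steps 3 → 11 → 10, so m(7) = 10.
  α_3 = 10: Horner steps 3 → 7 → 3, so m(10) = 3.
  α_4 = 9: Horner steps 3 → 4 → 8, so m(9) = 8.
  α_5 = 5: Horner steps 3 → 5 → 10, so m(5) = 10.
Codeword c = [8, 10, 3, 8, 10] ∈ F_13^5.


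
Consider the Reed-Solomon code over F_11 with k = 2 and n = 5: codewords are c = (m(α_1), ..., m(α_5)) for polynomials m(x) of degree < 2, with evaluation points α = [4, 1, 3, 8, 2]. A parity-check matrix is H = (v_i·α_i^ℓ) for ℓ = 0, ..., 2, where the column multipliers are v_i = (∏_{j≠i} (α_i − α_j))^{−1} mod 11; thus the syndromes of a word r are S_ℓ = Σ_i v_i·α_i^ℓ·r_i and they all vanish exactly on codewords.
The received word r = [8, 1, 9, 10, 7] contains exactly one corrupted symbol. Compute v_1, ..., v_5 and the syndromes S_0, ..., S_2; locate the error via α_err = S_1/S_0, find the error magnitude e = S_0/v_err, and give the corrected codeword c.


S = (4, 1, 3), error at position 3, error magnitude e = 7, c = [8, 1, 2, 10, 7].

Step 1: column multipliers v_i = (∏_{j≠i}(α_i − α_j))^{−1} mod 11.
  i = 1 (α = 4): (4−1)(4−3)(4−8)(4−2) = 3·1·(−4)·2 = −24 ≡ 9, so v_1 = 9^{−1} = 5 (mod 11).
  i = 2 (α = 1): (1−4)(1−3)(1−8)(1−2) = (−3)·(−2)·(−7)·(−1) = 42 ≡ 9, so v_2 = 9^{−1} = 5 (mod 11).
  i = 3 (α = 3): (3−4)(3−1)(3−8)(3−2) = (−1)·2·(−5)·1 = 10 ≡ 10, so v_3 = 10^{−1} = 10 (mod 11).
  i = 4 (α = 8): (8−4)(8−1)(8−3)(8−2) = 4·7·5·6 = 840 ≡ 4, so v_4 = 4^{−1} = 3 (mod 11).
  i = 5 (α = 2): (2−4)(2−1)(2−3)(2−8) = (−2)·1·(−1)·(−6) = −12 ≡ 10, so v_5 = 10^{−1} = 10 (mod 11).
  v = [5, 5, 10, 3, 10].
Step 2: syndromes of r = [8, 1, 9, 10, 7] (all sums mod 11).
  S_0 = Σ v_i r_i = 5·8 + 5·1 + 10·9 + 3·10 + 10·7 = 235 ≡ 4.
  S_1 = Σ v_i α_i r_i = 5·4·8 + 5·1·1 + 10·3·9 + 3·8·10 + 10·2·7 = 815 ≡ 1.
  α_i^2 mod 11 = [5, 1, 9, 9, 4].
  S_2 = Σ v_i α_i^2 r_i = 5·5·8 + 5·1·1 + 10·9·9 + 3·9·10 + 10·4·7 = 1565 ≡ 3.
  S = (4, 1, 3) ≠ 0, so r is not a codeword (an error is present).
Step 3: locate the error. For a single error e at position i, S_ℓ = v_i·e·α_i^ℓ, so α_err = S_1/S_0.
  S_0^{−1} = 4^{−1} = 3 (mod 11), so α_err = 1·3 = 3 ≡ 3 = α_3. Error position i = 3.
  Consistency check: S_2/S_1 = 3·1 = 3 ≡ 3 = α_err ✓ (single-error assumption holds).
Step 4: error magnitude e = S_0/v_3 = S_0·∏_{j≠3}(α_3 − α_j) = 4·10 = 40 ≡ 7 (mod 11).
Step 5: correct position 3: c_3 = r_3 − e = 9 − 7 ≡ 2 (mod 11). Hence c = [8, 1, 2, 10, 7].
  Check: interpolating c through the α_i gives m(x) = 6 + 6·x (degree < 2) with m(α_i) = c_i for every i, so c is indeed a codeword.


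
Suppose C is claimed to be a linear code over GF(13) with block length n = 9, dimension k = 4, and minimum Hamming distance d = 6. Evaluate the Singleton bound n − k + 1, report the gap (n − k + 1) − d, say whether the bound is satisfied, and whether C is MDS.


Singleton RHS = n − k + 1 = 6, slack = 0, bound satisfied, MDS.

Singleton bound: d ≤ n − k + 1.
Here n = 9, k = 4, so n − k + 1 = 6.
Given d = 6, check d ≤ 6: YES.
Slack = (n − k + 1) − d = 0.
The code is MDS (slack = 0).
Description: the claimed parameters are [9, 4, 6]_13; such a code would be MDS (meets Singleton bound).


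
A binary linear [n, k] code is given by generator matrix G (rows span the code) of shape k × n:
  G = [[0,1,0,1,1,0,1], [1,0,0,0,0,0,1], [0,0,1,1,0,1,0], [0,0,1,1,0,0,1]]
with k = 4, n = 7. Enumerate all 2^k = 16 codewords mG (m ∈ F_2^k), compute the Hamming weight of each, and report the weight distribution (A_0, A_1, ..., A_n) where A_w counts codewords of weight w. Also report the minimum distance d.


Weight distribution: A_0 = 1, A_2 = 3, A_3 = 4, A_4 = 3, A_5 = 4, A_6 = 1. Minimum distance d = 2.

Enumerate all 2^4 = 16 messages m ∈ F_2^4.
For each, compute codeword c = mG in F_2^7, then tally its weight.
  m = 0000 → c = 0000000, weight = 0.
  m = 1000 → c = 0101101, weight = 4.
  m = 0100 → c = 1000001, weight = 2.
  m = 1100 → c = 1101100, weight = 4.
  m = 0010 → c = 0011010, weight = 3.
  m = 1010 → c = 0110111, weight = 5.
  m = 0110 → c = 1011011, weight = 5.
  m = 1110 → c = 1110110, weight = 5.
  m = 0001 → c = 0011001, weight = 3.
  m = 1001 → c = 0110100, weight = 3.
  m = 0101 → c = 1011000, weight = 3.
  m = 1101 → c = 1110101, weight = 5.
  m = 0011 → c = 0000011, weight = 2.
  m = 1011 → c = 0101110, weight = 4.
  m = 0111 → c = 1000010, weight = 2.
  m = 1111 → c = 1101111, weight = 6.
Tally weights:
  weight 0: 1 codewords.
  weight 2: 3 codewords.
  weight 3: 4 codewords.
  weight 4: 3 codewords.
  weight 5: 4 codewords.
  weight 6: 1 codewords.
Minimum distance d = smallest w > 0 with A_w > 0 = 2.
Sanity: Σ A_w = 16 = 2^4 = 16 ✓.


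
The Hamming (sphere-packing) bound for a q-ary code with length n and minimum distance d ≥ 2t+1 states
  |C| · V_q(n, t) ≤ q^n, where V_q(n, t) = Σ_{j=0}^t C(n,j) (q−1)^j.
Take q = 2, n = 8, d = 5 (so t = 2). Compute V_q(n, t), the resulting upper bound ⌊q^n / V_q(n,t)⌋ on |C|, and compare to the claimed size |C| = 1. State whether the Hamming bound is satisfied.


V_q(n, t) = 37, q^n = 256, Hamming bound = 6, |C| = 1 ≤ bound (satisfied).

Step 1: Compute V_q(n, t) = Σ_{j=0}^2 C(n, j) (q−1)^j.
  j = 0: C(8,0)·(1)^0 = 1·1 = 1.
  j = 1: C(8,1)·(1)^1 = 8·1 = 8.
  j = 2: C(8,2)·(1)^2 = 28·1 = 28.
  V_q(n, t) = 1 + 8 + 28 = 37.
Step 2: q^n = 2^8 = 256.
Step 3: Hamming bound ⌊q^n / V_q(n,t)⌋ = ⌊256/37⌋ = 6.
Step 4: Compare |C| = 1 to 6: satisfied.
The claimed |C| lies below the Hamming bound.


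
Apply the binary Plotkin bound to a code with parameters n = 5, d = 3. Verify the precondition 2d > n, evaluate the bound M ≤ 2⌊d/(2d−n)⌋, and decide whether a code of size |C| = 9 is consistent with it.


Plotkin bound M ≤ 6; given |C| = 9 > bound (violated).

Check applicability: 2d = 6, n = 5.
2d − n = 1 > 0, so Plotkin applies.
Compute d/(2d−n) = 3/1 ≈ 3.0000.
⌊d/(2d−n)⌋ = 3.
Plotkin bound: M ≤ 2·3 = 6.
Given |C| = 9, check: VIOLATED.
This |C| is above the Plotkin bound, so no binary code with n = 5, d = 3 and 9 codewords exists.


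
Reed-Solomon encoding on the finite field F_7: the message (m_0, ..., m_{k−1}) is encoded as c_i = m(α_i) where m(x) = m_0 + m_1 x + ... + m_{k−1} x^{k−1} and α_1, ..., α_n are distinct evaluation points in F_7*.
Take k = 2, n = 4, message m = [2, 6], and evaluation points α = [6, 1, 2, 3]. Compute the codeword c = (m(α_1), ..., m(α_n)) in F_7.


c = [3, 1, 0, 6]

Message polynomial: m(x) = 2 + 6·x (mod 7).
For each evaluation point α_i, compute m(α_i) mod 7:
  α_1 = 6: Horner steps 6 → 3, so m(6) = 3.
  α_2 = 1: Horner steps 6 → 1, so m(1) = 1.
  α_3 = 2: Horner steps 6 → 0, so m(2) = 0.
  α_4 = 3: Horner steps 6 → 6, so m(3) = 6.
Codeword c = [3, 1, 0, 6] ∈ F_7^4.


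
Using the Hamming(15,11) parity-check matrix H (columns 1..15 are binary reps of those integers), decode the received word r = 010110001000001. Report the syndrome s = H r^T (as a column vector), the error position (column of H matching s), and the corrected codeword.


s = (0, 1, 0, 1)^T, error position = 5, corrected codeword c = 010100001000001

Compute s = H r^T mod 2 one row at a time:
  s_1 = 0 + 1 + 0 + 0 + 0 + 0 + 0 + 1 = 2 ≡ 0 (mod 2).
  s_2 = 1 + 1 + 0 + 0 + 0 + 0 + 0 + 1 = 3 ≡ 1 (mod 2).
  s_3 = 1 + 0 + 0 + 0 + 0 + 0 + 0 + 1 = 2 ≡ 0 (mod 2).
  s_4 = 0 + 0 + 1 + 0 + 1 + 0 + 0 + 1 = 3 ≡ 1 (mod 2).
s = (0, 1, 0, 1)^T — this equals column 5 of H (binary 0101), so error is at position 5.
Correct: flip bit 5 of r = 010110001000001 to get c = 010100001000001.


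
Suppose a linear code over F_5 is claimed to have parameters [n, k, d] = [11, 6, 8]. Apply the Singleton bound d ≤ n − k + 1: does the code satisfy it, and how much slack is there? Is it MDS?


Singleton RHS = n − k + 1 = 6, slack = -2, bound violated (no such code; not MDS).

Singleton bound: d ≤ n − k + 1.
Here n = 11, k = 6, so n − k + 1 = 6.
Given d = 8, check d ≤ 6: NO.
Slack = (n − k + 1) − d = -2.
The slack is negative: d = 8 exceeds n − k + 1 = 6 by 2, so the Singleton bound is violated and no linear [11, 6, 8]_5 code can exist. In particular it is not MDS (MDS requires d = n − k + 1 exactly).
Description: the claimed parameters are [11, 6, 8]_5; such a code would be impossible (violates the Singleton bound).


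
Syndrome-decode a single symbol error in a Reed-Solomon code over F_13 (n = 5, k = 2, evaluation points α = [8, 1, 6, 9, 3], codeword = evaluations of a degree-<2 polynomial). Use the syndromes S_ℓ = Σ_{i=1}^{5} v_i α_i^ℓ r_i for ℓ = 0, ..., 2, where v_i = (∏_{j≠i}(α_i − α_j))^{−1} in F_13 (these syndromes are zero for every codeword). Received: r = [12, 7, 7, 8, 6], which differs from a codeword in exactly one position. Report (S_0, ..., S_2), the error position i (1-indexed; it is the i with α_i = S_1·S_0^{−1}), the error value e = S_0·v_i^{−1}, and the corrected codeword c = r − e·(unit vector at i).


S = (6, 6, 6), error at position 2, error magnitude e = 6, c = [12, 1, 7, 8, 6].

Step 1: column multipliers v_i = (∏_{j≠i}(α_i − α_j))^{−1} mod 13.
  i = 1 (α = 8): (8−1)(8−6)(8−9)(8−3) = 7·2·(−1)·5 = −70 ≡ 8, so v_1 = 8^{−1} = 5 (mod 13).
  i = 2 (α = 1): (1−8)(1−6)(1−9)(1−3) = (−7)·(−5)·(−8)·(−2) = 560 ≡ 1, so v_2 = 1^{−1} = 1 (mod 13).
  i = 3 (α = 6): (6−8)(6−1)(6−9)(6−3) = (−2)·5·(−3)·3 = 90 ≡ 12, so v_3 = 12^{−1} = 12 (mod 13).
  i = 4 (α = 9): (9−8)(9−1)(9−6)(9−3) = 1·8·3·6 = 144 ≡ 1, so v_4 = 1^{−1} = 1 (mod 13).
  i = 5 (α = 3): (3−8)(3−1)(3−6)(3−9) = (−5)·2·(−3)·(−6) = −180 ≡ 2, so v_5 = 2^{−1} = 7 (mod 13).
  v = [5, 1, 12, 1, 7].
Step 2: syndromes of r = [12, 7, 7, 8, 6] (all sums mod 13).
  S_0 = Σ v_i r_i = 5·12 + 1·7 + 12·7 + 1·8 + 7·6 = 201 ≡ 6.
  S_1 = Σ v_i α_i r_i = 5·8·12 + 1·1·7 + 12·6·7 + 1·9·8 + 7·3·6 = 1189 ≡ 6.
  α_i^2 mod 13 = [12, 1, 10, 3, 9].
  S_2 = Σ v_i α_i^2 r_i = 5·12·12 + 1·1·7 + 12·10·7 + 1·3·8 + 7·9·6 = 1969 ≡ 6.
  S = (6, 6, 6) ≠ 0, so r is not a codeword (an error is present).
Step 3: locate the error. For a single error e at position i, S_ℓ = v_i·e·α_i^ℓ, so α_err = S_1/S_0.
  S_0^{−1} = 6^{−1} = 11 (mod 13), so α_err = 6·11 = 66 ≡ 1 = α_2. Error position i = 2.
  Consistency check: S_2/S_1 = 6·11 = 66 ≡ 1 = α_err ✓ (single-error assumption holds).
Step 4: error magnitude e = S_0/v_2 = S_0·∏_{j≠2}(α_2 − α_j) = 6·1 = 6 ≡ 6 (mod 13).
Step 5: correct position 2: c_2 = r_2 − e = 7 − 6 ≡ 1 (mod 13). Hence c = [12, 1, 7, 8, 6].
  Check: interpolating c through the α_i gives m(x) = 5 + 9·x (degree < 2) with m(α_i) = c_i for every i, so c is indeed a codeword.


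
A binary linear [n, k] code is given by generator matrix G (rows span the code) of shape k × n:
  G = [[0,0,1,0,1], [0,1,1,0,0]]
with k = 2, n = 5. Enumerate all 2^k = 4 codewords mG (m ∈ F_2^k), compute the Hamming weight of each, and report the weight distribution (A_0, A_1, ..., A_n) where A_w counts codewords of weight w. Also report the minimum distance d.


Weight distribution: A_0 = 1, A_2 = 3. Minimum distance d = 2.

Enumerate all 2^2 = 4 messages m ∈ F_2^2.
For each, compute codeword c = mG in F_2^5, then tally its weight.
  m = 00 → c = 00000, weight = 0.
  m = 10 → c = 00101, weight = 2.
  m = 01 → c = 01100, weight = 2.
  m = 11 → c = 01001, weight = 2.
Tally weights:
  weight 0: 1 codewords.
  weight 2: 3 codewords.
Minimum distance d = smallest w > 0 with A_w > 0 = 2.
Sanity: Σ A_w = 4 = 2^2 = 4 ✓.


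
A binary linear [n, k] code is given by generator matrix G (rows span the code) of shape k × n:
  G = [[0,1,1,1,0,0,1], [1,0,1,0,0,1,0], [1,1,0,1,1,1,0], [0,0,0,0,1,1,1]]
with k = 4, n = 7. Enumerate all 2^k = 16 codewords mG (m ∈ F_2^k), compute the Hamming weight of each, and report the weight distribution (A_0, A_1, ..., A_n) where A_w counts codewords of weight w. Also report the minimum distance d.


Weight distribution: A_0 = 1, A_1 = 1, A_2 = 2, A_3 = 2, A_4 = 5, A_5 = 5. Minimum distance d = 1.

Enumerate all 2^4 = 16 messages m ∈ F_2^4.
For each, compute codeword c = mG in F_2^7, then tally its weight.
  m = 0000 → c = 0000000, weight = 0.
  m = 1000 → c = 0111001, weight = 4.
  m = 0100 → c = 1010010, weight = 3.
  m = 1100 → c = 1101011, weight = 5.
  m = 0010 → c = 1101110, weight = 5.
  m = 1010 → c = 1010111, weight = 5.
  m = 0110 → c = 0111100, weight = 4.
  m = 1110 → c = 0000101, weight = 2.
  m = 0001 → c = 0000111, weight = 3.
  m = 1001 → c = 0111110, weight = 5.
  m = 0101 → c = 1010101, weight = 4.
  m = 1101 → c = 1101100, weight = 4.
  m = 0011 → c = 1101001, weight = 4.
  m = 1011 → c = 1010000, weight = 2.
  m = 0111 → c = 0111011, weight = 5.
  m = 1111 → c = 0000010, weight = 1.
Tally weights:
  weight 0: 1 codewords.
  weight 1: 1 codewords.
  weight 2: 2 codewords.
  weight 3: 2 codewords.
  weight 4: 5 codewords.
  weight 5: 5 codewords.
Minimum distance d = smallest w > 0 with A_w > 0 = 1.
Sanity: Σ A_w = 16 = 2^4 = 16 ✓.


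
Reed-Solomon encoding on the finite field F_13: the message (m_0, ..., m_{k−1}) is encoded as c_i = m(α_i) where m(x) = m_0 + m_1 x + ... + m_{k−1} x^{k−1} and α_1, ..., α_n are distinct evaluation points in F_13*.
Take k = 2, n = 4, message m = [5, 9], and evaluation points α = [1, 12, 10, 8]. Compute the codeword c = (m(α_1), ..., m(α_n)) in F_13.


c = [1, 9, 4, 12]

Message polynomial: m(x) = 5 + 9·x (mod 13).
For each evaluation point α_i, compute m(α_i) mod 13:
  α_1 = 1: Horner steps 9 → 1, so m(1) = 1.
  α_2 = 12: Horner steps 9 → 9, so m(12) = 9.
  α_3 = 10: Horner steps 9 → 4, so m(10) = 4.
  α_4 = 8: Horner steps 9 → 12, so m(8) = 12.
Codeword c = [1, 9, 4, 12] ∈ F_13^4.


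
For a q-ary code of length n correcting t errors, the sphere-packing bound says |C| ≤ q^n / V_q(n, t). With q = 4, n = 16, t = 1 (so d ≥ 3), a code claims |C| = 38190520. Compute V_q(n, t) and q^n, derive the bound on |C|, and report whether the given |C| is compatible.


V_q(n, t) = 49, q^n = 4294967296, Hamming bound = 87652393, |C| = 38190520 ≤ bound (satisfied).

Step 1: Compute V_q(n, t) = Σ_{j=0}^1 C(n, j) (q−1)^j.
  j = 0: C(16,0)·(3)^0 = 1·1 = 1.
  j = 1: C(16,1)·(3)^1 = 16·3 = 48.
  V_q(n, t) = 1 + 48 = 49.
Step 2: q^n = 4^16 = 4294967296.
Step 3: Hamming bound ⌊q^n / V_q(n,t)⌋ = ⌊4294967296/49⌋ = 87652393.
Step 4: Compare |C| = 38190520 to 87652393: satisfied.
The claimed |C| lies below the Hamming bound.
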